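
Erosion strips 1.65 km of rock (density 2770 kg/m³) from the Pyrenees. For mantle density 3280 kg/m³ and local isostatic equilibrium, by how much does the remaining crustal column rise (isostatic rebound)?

Unloading: uplift u = e ρ_c/ρ_m = 1.65 km × 2770/3280 = 1.39 km.

1.39 km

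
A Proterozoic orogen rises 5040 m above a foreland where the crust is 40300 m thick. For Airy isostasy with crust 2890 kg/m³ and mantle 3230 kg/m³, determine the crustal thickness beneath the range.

88200 m

Root depth r = h ρ_c / (ρ_m − ρ_c) = 5040 m × 2890 / 340 = 42840 m.
Total thickness = T + h + r = 40300 m + 5040 m + 42840 m = 88200 m.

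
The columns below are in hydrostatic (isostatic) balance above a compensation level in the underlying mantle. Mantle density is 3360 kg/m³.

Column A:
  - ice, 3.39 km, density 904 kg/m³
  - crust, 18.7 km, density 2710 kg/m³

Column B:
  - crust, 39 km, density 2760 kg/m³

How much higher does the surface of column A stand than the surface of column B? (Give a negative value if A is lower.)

For any compensation level in the mantle, the mantle terms cancel and isostasy reduces to e = (Σt_A − Σt_B) − (Σ(ρt)_A − Σ(ρt)_B) / ρ_m.
Σt_A = 22.09 km; Σt_B = 39 km; Σ(ρt)_A = 53741.56; Σ(ρt)_B = 107640 (in km·kg/m³).
e = (22.09 − 39) − (53741.56 − 107640) / 3360 = −0.869 km.

−0.869 km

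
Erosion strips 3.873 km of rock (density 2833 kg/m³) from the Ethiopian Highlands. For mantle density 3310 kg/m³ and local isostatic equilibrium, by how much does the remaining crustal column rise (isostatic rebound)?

Unloading: uplift u = e ρ_c/ρ_m = 3.873 km × 2833/3310 = 3.31 km.

3.31 km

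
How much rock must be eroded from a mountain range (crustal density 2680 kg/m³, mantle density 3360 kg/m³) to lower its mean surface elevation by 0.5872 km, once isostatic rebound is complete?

Net drop Δ = e − u = e − e ρ_c/ρ_m = e (ρ_m − ρ_c)/ρ_m.
e = Δ ρ_m/(ρ_m − ρ_c) = 0.5872 km × 3360/680 = 2.9 km.

2.9 km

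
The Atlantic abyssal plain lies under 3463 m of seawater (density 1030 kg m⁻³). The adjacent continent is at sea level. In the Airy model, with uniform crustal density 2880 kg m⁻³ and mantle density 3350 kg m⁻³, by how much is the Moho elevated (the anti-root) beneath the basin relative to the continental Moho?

13600 m

Isostatic balance requires: replacing crust with seawater at the top is compensated by replacing crust with mantle at the base: d (ρ_c − ρ_w) = a (ρ_m − ρ_c).
a = d (ρ_c − ρ_w)/(ρ_m − ρ_c) = 3463 m × 1850/470 = 13600 m.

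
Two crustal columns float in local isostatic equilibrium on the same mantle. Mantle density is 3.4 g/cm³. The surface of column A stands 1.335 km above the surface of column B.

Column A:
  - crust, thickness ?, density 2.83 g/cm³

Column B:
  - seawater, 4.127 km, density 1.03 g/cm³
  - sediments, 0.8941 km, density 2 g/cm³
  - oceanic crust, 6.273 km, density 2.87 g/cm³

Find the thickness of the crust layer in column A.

33.2 km

Take the compensation level at the base of the deeper column (depth z_c below the surface of column A) and equate Σ ρ_i t_i down to z_c; mantle fills any gap and the z_c terms cancel.
Column A: x×2.83 + (z_c − 0 − x)×3.4
Column B: 1.335×0 + 4.127×1.03 + 0.8941×2 + 6.273×2.87 + (z_c − 1.335 − 11.2941)×3.4
The z_c×3.4 term appears on both sides and cancels. Collect the known terms of each column as K = Σ(ρt)_known − 3.4 × (depth of known layers): K_A = 0 − 3.4×0 = 0; K_B = 24.04252 − 3.4×(1.335 + 11.2941) = −18.89642.
Balance: K_A − x×(3.4 − 2.83) = K_B, so x = (K_A − K_B)/(3.4 − 2.83) = 18.8964/0.57 = 33.2 km.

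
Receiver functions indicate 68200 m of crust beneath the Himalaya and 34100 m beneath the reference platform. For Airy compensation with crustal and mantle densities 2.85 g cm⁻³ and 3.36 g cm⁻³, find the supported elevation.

Excess crust Δ = 68200 m − 34100 m = 34100 m, split between elevation h and root r with h + r = Δ.
Airy balance ρ_c h = (ρ_m − ρ_c) r gives r = h ρ_c/(ρ_m − ρ_c), so h (1 + ρ_c/(ρ_m − ρ_c)) = Δ, i.e. h = Δ (ρ_m − ρ_c)/ρ_m.
h = 34100 m × 0.51/3.36 = 5180 m.

5180 m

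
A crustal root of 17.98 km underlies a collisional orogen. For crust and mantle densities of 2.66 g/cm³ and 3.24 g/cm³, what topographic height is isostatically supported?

In Airy isostatic equilibrium: ρ_c h = (ρ_m − ρ_c) r.
h = r (ρ_m − ρ_c) / ρ_c = 17.98 km × (3.24 − 2.66) / 2.66 = 3.92 km.

3.92 km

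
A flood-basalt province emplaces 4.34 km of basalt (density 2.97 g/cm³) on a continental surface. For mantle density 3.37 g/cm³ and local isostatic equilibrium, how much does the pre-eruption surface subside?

Subaerial loading: s = t ρ_load / ρ_m.
s = 4.34 km × 2.97/3.37 = 3.82 km.

3.82 km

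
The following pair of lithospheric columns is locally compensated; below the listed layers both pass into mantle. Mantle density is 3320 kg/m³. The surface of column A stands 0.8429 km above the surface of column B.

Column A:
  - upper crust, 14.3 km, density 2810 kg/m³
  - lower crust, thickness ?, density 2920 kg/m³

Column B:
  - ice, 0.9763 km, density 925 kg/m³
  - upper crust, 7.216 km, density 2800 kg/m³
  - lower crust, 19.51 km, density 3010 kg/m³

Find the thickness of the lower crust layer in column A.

Take the compensation level at the base of the deeper column (depth z_c below the surface of column A) and equate Σ ρ_i t_i down to z_c; mantle fills any gap and the z_c terms cancel.
Column A: 14.3×2810 + x×2920 + (z_c − 14.3 − x)×3320
Column B: 0.8429×0 + 0.9763×925 + 7.216×2800 + 19.51×3010 + (z_c − 0.8429 − 27.7023)×3320
The z_c×3320 term appears on both sides and cancels. Collect the known terms of each column as K = Σ(ρt)_known − 3320 × (depth of known layers): K_A = 40183 − 3320×14.3 = −7293; K_B = 79832.9775 − 3320×(0.8429 + 27.7023) = −14937.0865.
Balance: K_A − x×(3320 − 2920) = K_B, so x = (K_A − K_B)/(3320 − 2920) = 7644.09/400 = 19.1 km.

19.1 km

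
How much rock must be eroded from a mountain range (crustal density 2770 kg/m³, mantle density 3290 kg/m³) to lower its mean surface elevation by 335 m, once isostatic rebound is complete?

2120 m

Net drop Δ = e − u = e − e ρ_c/ρ_m = e (ρ_m − ρ_c)/ρ_m.
e = Δ ρ_m/(ρ_m − ρ_c) = 335 m × 3290/520 = 2120 m.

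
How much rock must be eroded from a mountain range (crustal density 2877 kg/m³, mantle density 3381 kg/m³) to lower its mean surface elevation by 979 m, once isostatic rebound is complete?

Net drop Δ = e − u = e − e ρ_c/ρ_m = e (ρ_m − ρ_c)/ρ_m.
e = Δ ρ_m/(ρ_m − ρ_c) = 979 m × 3381/504 = 6570 m.

6570 m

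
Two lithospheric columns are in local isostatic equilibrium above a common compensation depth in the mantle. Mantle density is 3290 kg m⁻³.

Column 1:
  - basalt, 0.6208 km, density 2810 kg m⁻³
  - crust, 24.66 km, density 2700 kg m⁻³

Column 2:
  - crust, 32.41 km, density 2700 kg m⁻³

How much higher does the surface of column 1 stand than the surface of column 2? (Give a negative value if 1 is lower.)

−1.3 km

For any compensation level in the mantle, the mantle terms cancel and isostasy reduces to e = (Σt_1 − Σt_2) − (Σ(ρt)_1 − Σ(ρt)_2) / ρ_m.
Σt_1 = 25.2808 km; Σt_2 = 32.41 km; Σ(ρt)_1 = 68326.448; Σ(ρt)_2 = 87507 (in km·kg m⁻³).
e = (25.2808 − 32.41) − (68326.448 − 87507) / 3290 = −1.3 km.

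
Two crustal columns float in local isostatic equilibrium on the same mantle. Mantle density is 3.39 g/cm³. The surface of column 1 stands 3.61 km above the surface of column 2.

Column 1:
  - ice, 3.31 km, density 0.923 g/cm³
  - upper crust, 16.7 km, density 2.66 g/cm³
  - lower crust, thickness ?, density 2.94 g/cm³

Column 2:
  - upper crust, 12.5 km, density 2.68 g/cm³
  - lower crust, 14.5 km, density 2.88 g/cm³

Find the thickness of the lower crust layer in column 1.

Take the compensation level at the base of the deeper column (depth z_c below the surface of column 1) and equate Σ ρ_i t_i down to z_c; mantle fills any gap and the z_c terms cancel.
Column 1: 3.31×0.923 + 16.7×2.66 + x×2.94 + (z_c − 20.01 − x)×3.39
Column 2: 3.61×0 + 12.5×2.68 + 14.5×2.88 + (z_c − 3.61 − 27)×3.39
The z_c×3.39 term appears on both sides and cancels. Collect the known terms of each column as K = Σ(ρt)_known − 3.39 × (depth of known layers): K_1 = 47.47713 − 3.39×20.01 = −20.35677; K_2 = 75.26 − 3.39×(3.61 + 27) = −28.5079.
Balance: K_1 − x×(3.39 − 2.94) = K_2, so x = (K_1 − K_2)/(3.39 − 2.94) = 8.15113/0.45 = 18.1 km.

18.1 km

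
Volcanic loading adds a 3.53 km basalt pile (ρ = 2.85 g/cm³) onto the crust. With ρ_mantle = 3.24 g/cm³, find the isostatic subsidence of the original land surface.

Subaerial loading: s = t ρ_load / ρ_m.
s = 3.53 km × 2.85/3.24 = 3.11 km.

3.11 km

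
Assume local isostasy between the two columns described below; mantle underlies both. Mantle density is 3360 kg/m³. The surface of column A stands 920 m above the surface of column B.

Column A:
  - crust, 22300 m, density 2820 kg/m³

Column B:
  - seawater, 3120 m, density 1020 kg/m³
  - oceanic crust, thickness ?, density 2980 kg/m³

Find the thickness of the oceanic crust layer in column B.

4340 m

Take the compensation level at the base of the deeper column (depth z_c below the surface of column A) and equate Σ ρ_i t_i down to z_c; mantle fills any gap and the z_c terms cancel.
Column A: 22300×2820 + (z_c − 22300)×3360
Column B: 920×0 + 3120×1020 + x×2980 + (z_c − 920 − 3120 − x)×3360
The z_c×3360 term appears on both sides and cancels. Collect the known terms of each column as K = Σ(ρt)_known − 3360 × (depth of known layers): K_A = 62886000 − 3360×22300 = −12042000; K_B = 3182400 − 3360×(920 + 3120) = −10392000.
Balance: K_A = K_B − x×(3360 − 2980), so x = (K_B − K_A)/(3360 − 2980) = 1650000/380 = 4340 m.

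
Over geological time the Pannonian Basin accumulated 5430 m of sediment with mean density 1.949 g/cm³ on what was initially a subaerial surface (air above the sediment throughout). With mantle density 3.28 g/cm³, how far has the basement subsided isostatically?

Subaerial load: s = t ρ_sed / ρ_m = 5430 m × 1.949/3.28 = 3230 m.

3230 m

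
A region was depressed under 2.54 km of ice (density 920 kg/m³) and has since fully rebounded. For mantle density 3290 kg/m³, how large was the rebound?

Removing the load lets mantle flow back in; uplift u satisfies ρ_ice t = ρ_m u.
u = t ρ_ice/ρ_m = 2.54 km × 920/3290 = 0.71 km.

0.71 km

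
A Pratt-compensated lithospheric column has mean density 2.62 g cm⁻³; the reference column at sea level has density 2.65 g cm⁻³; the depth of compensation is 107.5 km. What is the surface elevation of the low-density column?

1.23 km

ρ_ref D = ρ (D + h) → h = D (ρ_ref − ρ)/ρ.
h = 107.5 km × (2.65 − 2.62)/2.62 = 1.23 km.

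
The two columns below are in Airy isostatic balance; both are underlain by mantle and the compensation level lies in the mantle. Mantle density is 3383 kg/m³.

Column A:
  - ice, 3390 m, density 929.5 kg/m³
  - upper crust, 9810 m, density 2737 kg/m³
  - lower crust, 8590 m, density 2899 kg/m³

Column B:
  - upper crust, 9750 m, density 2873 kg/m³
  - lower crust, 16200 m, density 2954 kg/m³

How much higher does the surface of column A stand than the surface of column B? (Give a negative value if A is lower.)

For any compensation level in the mantle, the mantle terms cancel and isostasy reduces to e = (Σt_A − Σt_B) − (Σ(ρt)_A − Σ(ρt)_B) / ρ_m.
Σt_A = 21790 m; Σt_B = 25950 m; Σ(ρt)_A = 54903385; Σ(ρt)_B = 75866550 (in m·kg/m³).
e = (21790 − 25950) − (54903385 − 75866550) / 3383 = 2040 m.

2040 m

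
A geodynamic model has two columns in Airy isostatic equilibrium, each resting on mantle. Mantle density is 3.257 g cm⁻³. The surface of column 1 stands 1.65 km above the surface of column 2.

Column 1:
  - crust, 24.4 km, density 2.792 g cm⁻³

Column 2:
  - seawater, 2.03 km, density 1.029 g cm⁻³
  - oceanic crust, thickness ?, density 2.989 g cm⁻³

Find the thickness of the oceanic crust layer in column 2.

Take the compensation level at the base of the deeper column (depth z_c below the surface of column 1) and equate Σ ρ_i t_i down to z_c; mantle fills any gap and the z_c terms cancel.
Column 1: 24.4×2.792 + (z_c − 24.4)×3.257
Column 2: 1.65×0 + 2.03×1.029 + x×2.989 + (z_c − 1.65 − 2.03 − x)×3.257
The z_c×3.257 term appears on both sides and cancels. Collect the known terms of each column as K = Σ(ρt)_known − 3.257 × (depth of known layers): K_1 = 68.1248 − 3.257×24.4 = −11.346; K_2 = 2.08887 − 3.257×(1.65 + 2.03) = −9.89689.
Balance: K_1 = K_2 − x×(3.257 − 2.989), so x = (K_2 − K_1)/(3.257 − 2.989) = 1.44911/0.268 = 5.41 km.

5.41 km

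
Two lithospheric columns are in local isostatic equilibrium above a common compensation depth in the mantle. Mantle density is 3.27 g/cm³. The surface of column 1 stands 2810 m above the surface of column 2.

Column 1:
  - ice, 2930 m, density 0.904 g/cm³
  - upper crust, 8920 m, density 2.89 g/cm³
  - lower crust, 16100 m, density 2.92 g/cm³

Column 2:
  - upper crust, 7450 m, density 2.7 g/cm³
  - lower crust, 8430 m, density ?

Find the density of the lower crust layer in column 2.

2.97 g/cm³

Take the compensation level at the base of the deeper column (depth z_c below the surface of column 1) and equate Σ ρ_i t_i down to z_c; mantle fills any gap and the z_c terms cancel.
Column 1: 2930×0.904 + 8920×2.89 + 16100×2.92 + (z_c − 27950)×3.27
Column 2: 2810×0 + 7450×2.7 + 8430×ρ + (z_c − 2810 − 15880)×3.27
The z_c×3.27 term appears on both sides and cancels. Collect the known terms of each column as K = Σ(ρt)_known − 3.27 × (depth of known layers): K_1 = 75439.52 − 3.27×27950 = −15956.98; K_2 = 20115 − 3.27×(2810 + 15880) = −41001.3.
Balance: K_1 = K_2 + 8430×ρ, so ρ = (K_1 − K_2)/8430 = 25044.3/8430 = 2.97 g/cm³.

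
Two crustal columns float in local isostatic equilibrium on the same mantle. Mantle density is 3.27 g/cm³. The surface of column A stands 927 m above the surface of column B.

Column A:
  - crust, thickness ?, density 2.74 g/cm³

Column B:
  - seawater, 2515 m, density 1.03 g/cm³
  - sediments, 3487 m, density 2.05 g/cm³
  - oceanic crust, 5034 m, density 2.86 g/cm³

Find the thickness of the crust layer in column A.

Take the compensation level at the base of the deeper column (depth z_c below the surface of column A) and equate Σ ρ_i t_i down to z_c; mantle fills any gap and the z_c terms cancel.
Column A: x×2.74 + (z_c − 0 − x)×3.27
Column B: 927×0 + 2515×1.03 + 3487×2.05 + 5034×2.86 + (z_c − 927 − 11036)×3.27
The z_c×3.27 term appears on both sides and cancels. Collect the known terms of each column as K = Σ(ρt)_known − 3.27 × (depth of known layers): K_A = 0 − 3.27×0 = 0; K_B = 24136.04 − 3.27×(927 + 11036) = −14982.97.
Balance: K_A − x×(3.27 − 2.74) = K_B, so x = (K_A − K_B)/(3.27 − 2.74) = 14983/0.53 = 28300 m.

28300 m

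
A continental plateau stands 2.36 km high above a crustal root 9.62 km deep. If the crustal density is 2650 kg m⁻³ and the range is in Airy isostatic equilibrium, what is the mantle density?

Airy balance: ρ_c h = (ρ_m − ρ_c) r → ρ_m = ρ_c (1 + h/r).
ρ_m = 2650 × (1 + 2.36 km/9.62 km) = 3300 kg m⁻³.

3300 kg m⁻³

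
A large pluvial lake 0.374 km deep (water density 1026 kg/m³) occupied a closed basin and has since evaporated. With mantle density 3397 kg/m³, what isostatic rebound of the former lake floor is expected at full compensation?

u = d ρ_w/ρ_m = 0.374 km × 1026/3397 = 0.113 km.

0.113 km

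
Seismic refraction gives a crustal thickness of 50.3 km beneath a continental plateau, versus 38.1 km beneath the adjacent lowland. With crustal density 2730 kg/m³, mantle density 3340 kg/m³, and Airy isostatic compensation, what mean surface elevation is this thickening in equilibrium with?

Excess crust Δ = 50.3 km − 38.1 km = 12.2 km, split between elevation h and root r with h + r = Δ.
Airy balance ρ_c h = (ρ_m − ρ_c) r gives r = h ρ_c/(ρ_m − ρ_c), so h (1 + ρ_c/(ρ_m − ρ_c)) = Δ, i.e. h = Δ (ρ_m − ρ_c)/ρ_m.
h = 12.2 km × 610/3340 = 2.23 km.

2.23 km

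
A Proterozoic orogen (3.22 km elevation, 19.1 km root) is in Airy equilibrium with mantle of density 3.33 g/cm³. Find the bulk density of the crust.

ρ_c h = (ρ_m − ρ_c) r → ρ_c (h + r) = ρ_m r → ρ_c = ρ_m r / (h + r).
ρ_c = 3.33 × 19.1 km / (3.22 km + 19.1 km) = 2.85 g/cm³.

2.85 g/cm³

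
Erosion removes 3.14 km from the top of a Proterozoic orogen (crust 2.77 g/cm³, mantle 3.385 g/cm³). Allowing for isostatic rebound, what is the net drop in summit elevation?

0.57 km

Rebound u = e ρ_c/ρ_m = 3.14 km × 2.77/3.385 = 2.57 km.
Net surface drop = e − u = 3.14 km − 2.57 km = e (ρ_m − ρ_c)/ρ_m = 0.57 km.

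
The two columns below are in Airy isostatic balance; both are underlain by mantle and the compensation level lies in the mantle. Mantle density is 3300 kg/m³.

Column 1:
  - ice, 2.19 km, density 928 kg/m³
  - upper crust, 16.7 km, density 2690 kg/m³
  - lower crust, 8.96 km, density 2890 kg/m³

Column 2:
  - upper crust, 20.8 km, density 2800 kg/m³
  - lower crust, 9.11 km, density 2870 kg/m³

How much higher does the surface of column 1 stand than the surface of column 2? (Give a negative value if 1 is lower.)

1.44 km

For any compensation level in the mantle, the mantle terms cancel and isostasy reduces to e = (Σt_1 − Σt_2) − (Σ(ρt)_1 − Σ(ρt)_2) / ρ_m.
Σt_1 = 27.85 km; Σt_2 = 29.91 km; Σ(ρt)_1 = 72849.72; Σ(ρt)_2 = 84385.7 (in km·kg/m³).
e = (27.85 − 29.91) − (72849.72 − 84385.7) / 3300 = 1.44 km.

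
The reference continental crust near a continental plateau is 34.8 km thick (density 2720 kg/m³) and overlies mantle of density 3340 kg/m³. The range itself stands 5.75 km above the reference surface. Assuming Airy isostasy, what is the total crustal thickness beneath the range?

65.8 km

Root depth r = h ρ_c / (ρ_m − ρ_c) = 5.75 km × 2720 / 620 = 25.23 km.
Total thickness = T + h + r = 34.8 km + 5.75 km + 25.23 km = 65.8 km.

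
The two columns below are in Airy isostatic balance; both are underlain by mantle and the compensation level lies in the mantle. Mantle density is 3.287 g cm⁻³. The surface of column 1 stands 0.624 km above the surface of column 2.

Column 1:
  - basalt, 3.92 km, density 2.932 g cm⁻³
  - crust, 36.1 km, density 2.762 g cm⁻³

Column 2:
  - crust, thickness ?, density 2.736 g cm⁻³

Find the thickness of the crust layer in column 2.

33.2 km

Take the compensation level at the base of the deeper column (depth z_c below the surface of column 1) and equate Σ ρ_i t_i down to z_c; mantle fills any gap and the z_c terms cancel.
Column 1: 3.92×2.932 + 36.1×2.762 + (z_c − 40.02)×3.287
Column 2: 0.624×0 + x×2.736 + (z_c − 0.624 − 0 − x)×3.287
The z_c×3.287 term appears on both sides and cancels. Collect the known terms of each column as K = Σ(ρt)_known − 3.287 × (depth of known layers): K_1 = 111.20164 − 3.287×40.02 = −20.3441; K_2 = 0 − 3.287×(0.624 + 0) = −2.051088.
Balance: K_1 = K_2 − x×(3.287 − 2.736), so x = (K_2 − K_1)/(3.287 − 2.736) = 18.293/0.551 = 33.2 km.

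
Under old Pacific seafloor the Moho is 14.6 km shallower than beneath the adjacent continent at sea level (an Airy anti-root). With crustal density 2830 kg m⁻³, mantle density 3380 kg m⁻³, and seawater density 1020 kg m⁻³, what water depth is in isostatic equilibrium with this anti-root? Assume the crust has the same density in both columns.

4.44 km

Replacing a thickness d of crust by seawater at the top must be balanced by replacing crust with mantle at the base: d (ρ_c − ρ_w) = a (ρ_m − ρ_c).
d = a (ρ_m − ρ_c)/(ρ_c − ρ_w) = 14.6 km × 550/1810 = 4.44 km.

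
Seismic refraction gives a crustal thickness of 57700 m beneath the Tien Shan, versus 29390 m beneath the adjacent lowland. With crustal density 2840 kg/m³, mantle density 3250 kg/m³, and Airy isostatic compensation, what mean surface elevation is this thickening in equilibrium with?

3570 m

Excess crust Δ = 57700 m − 29390 m = 28310 m, split between elevation h and root r with h + r = Δ.
Airy balance ρ_c h = (ρ_m − ρ_c) r gives r = h ρ_c/(ρ_m − ρ_c), so h (1 + ρ_c/(ρ_m − ρ_c)) = Δ, i.e. h = Δ (ρ_m − ρ_c)/ρ_m.
h = 28310 m × 410/3250 = 3570 m.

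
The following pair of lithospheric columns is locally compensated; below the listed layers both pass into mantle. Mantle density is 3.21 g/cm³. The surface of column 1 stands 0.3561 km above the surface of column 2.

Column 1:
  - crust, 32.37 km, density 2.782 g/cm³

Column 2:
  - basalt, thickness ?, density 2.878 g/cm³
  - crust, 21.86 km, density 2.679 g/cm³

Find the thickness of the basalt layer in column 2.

3.32 km

Take the compensation level at the base of the deeper column (depth z_c below the surface of column 1) and equate Σ ρ_i t_i down to z_c; mantle fills any gap and the z_c terms cancel.
Column 1: 32.37×2.782 + (z_c − 32.37)×3.21
Column 2: 0.3561×0 + x×2.878 + 21.86×2.679 + (z_c − 0.3561 − 21.86 − x)×3.21
The z_c×3.21 term appears on both sides and cancels. Collect the known terms of each column as K = Σ(ρt)_known − 3.21 × (depth of known layers): K_1 = 90.05334 − 3.21×32.37 = −13.85436; K_2 = 58.56294 − 3.21×(0.3561 + 21.86) = −12.750741.
Balance: K_1 = K_2 − x×(3.21 − 2.878), so x = (K_2 − K_1)/(3.21 − 2.878) = 1.10362/0.332 = 3.32 km.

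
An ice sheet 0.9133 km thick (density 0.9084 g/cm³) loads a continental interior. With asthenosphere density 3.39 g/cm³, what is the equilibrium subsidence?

By Archimedes' principle applied to the lithosphere: the ice load ρ_ice t is balanced by mantle displaced below, ρ_m s.
s = t ρ_ice / ρ_m = 0.9133 km × 0.9084/3.39 = 0.245 km.

0.245 km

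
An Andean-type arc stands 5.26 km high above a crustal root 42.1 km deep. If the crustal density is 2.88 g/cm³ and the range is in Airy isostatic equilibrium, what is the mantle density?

3.24 g/cm³

Airy balance: ρ_c h = (ρ_m − ρ_c) r → ρ_m = ρ_c (1 + h/r).
ρ_m = 2.88 × (1 + 5.26 km/42.1 km) = 3.24 g/cm³.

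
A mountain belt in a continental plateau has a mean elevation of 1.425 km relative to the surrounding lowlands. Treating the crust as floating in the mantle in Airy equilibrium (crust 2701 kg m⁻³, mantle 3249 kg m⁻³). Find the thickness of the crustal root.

In Airy isostatic equilibrium: the weight of the topography is balanced by the buoyancy of the root, ρ_c h = (ρ_m − ρ_c) r.
r = h · ρ_c / (ρ_m − ρ_c) = 1.425 km × 2701 / (3249 − 2701) = 7.02 km.

7.02 km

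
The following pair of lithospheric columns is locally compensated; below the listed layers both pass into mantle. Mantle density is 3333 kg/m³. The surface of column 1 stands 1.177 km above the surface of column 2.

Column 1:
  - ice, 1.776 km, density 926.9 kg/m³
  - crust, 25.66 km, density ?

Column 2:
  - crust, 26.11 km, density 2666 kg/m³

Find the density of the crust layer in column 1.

Take the compensation level at the base of the deeper column (depth z_c below the surface of column 1) and equate Σ ρ_i t_i down to z_c; mantle fills any gap and the z_c terms cancel.
Column 1: 1.776×926.9 + 25.66×ρ + (z_c − 27.436)×3333
Column 2: 1.177×0 + 26.11×2666 + (z_c − 1.177 − 26.11)×3333
The z_c×3333 term appears on both sides and cancels. Collect the known terms of each column as K = Σ(ρt)_known − 3333 × (depth of known layers): K_1 = 1646.1744 − 3333×27.436 = −89798.0136; K_2 = 69609.26 − 3333×(1.177 + 26.11) = −21338.311.
Balance: K_1 + 25.66×ρ = K_2, so ρ = (K_2 − K_1)/25.66 = 68459.7/25.66 = 2670 kg/m³.

2670 kg/m³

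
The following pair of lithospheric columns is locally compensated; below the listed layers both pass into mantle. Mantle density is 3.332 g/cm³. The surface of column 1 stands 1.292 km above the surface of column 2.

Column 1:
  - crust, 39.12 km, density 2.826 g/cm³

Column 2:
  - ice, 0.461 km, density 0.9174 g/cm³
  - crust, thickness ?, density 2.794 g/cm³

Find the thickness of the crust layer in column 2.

Take the compensation level at the base of the deeper column (depth z_c below the surface of column 1) and equate Σ ρ_i t_i down to z_c; mantle fills any gap and the z_c terms cancel.
Column 1: 39.12×2.826 + (z_c − 39.12)×3.332
Column 2: 1.292×0 + 0.461×0.9174 + x×2.794 + (z_c − 1.292 − 0.461 − x)×3.332
The z_c×3.332 term appears on both sides and cancels. Collect the known terms of each column as K = Σ(ρt)_known − 3.332 × (depth of known layers): K_1 = 110.55312 − 3.332×39.12 = −19.79472; K_2 = 0.4229214 − 3.332×(1.292 + 0.461) = −5.4180746.
Balance: K_1 = K_2 − x×(3.332 − 2.794), so x = (K_2 − K_1)/(3.332 − 2.794) = 14.3766/0.538 = 26.7 km.

26.7 km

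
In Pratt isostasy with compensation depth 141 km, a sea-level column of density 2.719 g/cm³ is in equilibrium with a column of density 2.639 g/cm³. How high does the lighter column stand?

4.27 km

ρ_ref D = ρ (D + h) → h = D (ρ_ref − ρ)/ρ.
h = 141 km × (2.719 − 2.639)/2.639 = 4.27 km.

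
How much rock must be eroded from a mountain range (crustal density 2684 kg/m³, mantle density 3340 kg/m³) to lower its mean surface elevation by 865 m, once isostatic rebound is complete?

Net drop Δ = e − u = e − e ρ_c/ρ_m = e (ρ_m − ρ_c)/ρ_m.
e = Δ ρ_m/(ρ_m − ρ_c) = 865 m × 3340/656 = 4400 m.

4400 m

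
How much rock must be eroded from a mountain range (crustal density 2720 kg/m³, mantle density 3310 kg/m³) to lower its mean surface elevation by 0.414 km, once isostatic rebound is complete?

Net drop Δ = e − u = e − e ρ_c/ρ_m = e (ρ_m − ρ_c)/ρ_m.
e = Δ ρ_m/(ρ_m − ρ_c) = 0.414 km × 3310/590 = 2.32 km.

2.32 km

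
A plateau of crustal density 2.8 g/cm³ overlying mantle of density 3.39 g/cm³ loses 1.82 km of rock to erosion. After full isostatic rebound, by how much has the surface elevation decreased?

Rebound u = e ρ_c/ρ_m = 1.82 km × 2.8/3.39 = 1.503 km.
Net surface drop = e − u = 1.82 km − 1.503 km = e (ρ_m − ρ_c)/ρ_m = 0.317 km.

0.317 km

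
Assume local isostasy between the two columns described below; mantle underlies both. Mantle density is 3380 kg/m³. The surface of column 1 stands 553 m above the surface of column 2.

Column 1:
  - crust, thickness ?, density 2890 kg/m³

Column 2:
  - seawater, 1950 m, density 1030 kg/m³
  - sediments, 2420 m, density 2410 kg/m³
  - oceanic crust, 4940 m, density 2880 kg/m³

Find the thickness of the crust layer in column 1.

23000 m

Take the compensation level at the base of the deeper column (depth z_c below the surface of column 1) and equate Σ ρ_i t_i down to z_c; mantle fills any gap and the z_c terms cancel.
Column 1: x×2890 + (z_c − 0 − x)×3380
Column 2: 553×0 + 1950×1030 + 2420×2410 + 4940×2880 + (z_c − 553 − 9310)×3380
The z_c×3380 term appears on both sides and cancels. Collect the known terms of each column as K = Σ(ρt)_known − 3380 × (depth of known layers): K_1 = 0 − 3380×0 = 0; K_2 = 22067900 − 3380×(553 + 9310) = −11269040.
Balance: K_1 − x×(3380 − 2890) = K_2, so x = (K_1 − K_2)/(3380 − 2890) = 11269000/490 = 23000 m.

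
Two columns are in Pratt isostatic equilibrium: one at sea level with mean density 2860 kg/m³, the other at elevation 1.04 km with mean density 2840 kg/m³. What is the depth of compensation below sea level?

148 km

ρ_ref D = ρ (D + h) → D (ρ_ref − ρ) = ρ h.
D = ρ h/(ρ_ref − ρ) = 2840 × 1.04 km/(2860 − 2840) = 148 km.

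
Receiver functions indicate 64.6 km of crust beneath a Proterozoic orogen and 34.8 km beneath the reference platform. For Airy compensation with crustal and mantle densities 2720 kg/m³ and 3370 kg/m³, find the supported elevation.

5.75 km

Excess crust Δ = 64.6 km − 34.8 km = 29.8 km, split between elevation h and root r with h + r = Δ.
Airy balance ρ_c h = (ρ_m − ρ_c) r gives r = h ρ_c/(ρ_m − ρ_c), so h (1 + ρ_c/(ρ_m − ρ_c)) = Δ, i.e. h = Δ (ρ_m − ρ_c)/ρ_m.
h = 29.8 km × 650/3370 = 5.75 km.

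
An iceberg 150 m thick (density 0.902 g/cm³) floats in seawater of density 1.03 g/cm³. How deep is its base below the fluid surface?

131 m

Draft d = t ρ_obj/ρ_fluid = 150 m × 0.902/1.03 = 131 m.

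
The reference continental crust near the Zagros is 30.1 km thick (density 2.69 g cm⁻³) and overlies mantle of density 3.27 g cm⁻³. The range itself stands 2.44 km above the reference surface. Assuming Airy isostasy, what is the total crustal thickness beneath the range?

43.9 km

Root depth r = h ρ_c / (ρ_m − ρ_c) = 2.44 km × 2.69 / 0.58 = 11.32 km.
Total thickness = T + h + r = 30.1 km + 2.44 km + 11.32 km = 43.9 km.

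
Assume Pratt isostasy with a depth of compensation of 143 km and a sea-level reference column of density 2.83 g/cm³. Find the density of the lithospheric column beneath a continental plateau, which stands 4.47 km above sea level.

2.74 g/cm³

Pratt balance: ρ_ref D = ρ (D + h).
ρ = ρ_ref D/(D + h) = 2.83 × 143 km/(143 km + 4.47 km) = 2.74 g/cm³.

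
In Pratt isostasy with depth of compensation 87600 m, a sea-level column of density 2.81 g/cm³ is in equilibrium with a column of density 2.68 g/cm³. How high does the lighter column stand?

ρ_ref D = ρ (D + h) → h = D (ρ_ref − ρ)/ρ.
h = 87600 m × (2.81 − 2.68)/2.68 = 4250 m.

4250 m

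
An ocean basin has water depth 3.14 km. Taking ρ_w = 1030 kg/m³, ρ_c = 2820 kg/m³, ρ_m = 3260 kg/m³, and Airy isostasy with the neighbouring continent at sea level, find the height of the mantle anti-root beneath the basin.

Balancing pressure at the compensation depth: replacing crust with seawater at the top is compensated by replacing crust with mantle at the base: d (ρ_c − ρ_w) = a (ρ_m − ρ_c).
a = d (ρ_c − ρ_w)/(ρ_m − ρ_c) = 3.14 km × 1790/440 = 12.8 km.

12.8 km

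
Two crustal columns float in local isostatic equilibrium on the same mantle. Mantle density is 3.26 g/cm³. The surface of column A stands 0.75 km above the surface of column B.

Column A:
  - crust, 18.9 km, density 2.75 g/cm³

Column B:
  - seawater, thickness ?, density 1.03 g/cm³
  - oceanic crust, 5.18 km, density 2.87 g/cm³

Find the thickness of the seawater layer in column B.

2.32 km

Take the compensation level at the base of the deeper column (depth z_c below the surface of column A) and equate Σ ρ_i t_i down to z_c; mantle fills any gap and the z_c terms cancel.
Column A: 18.9×2.75 + (z_c − 18.9)×3.26
Column B: 0.75×0 + x×1.03 + 5.18×2.87 + (z_c − 0.75 − 5.18 − x)×3.26
The z_c×3.26 term appears on both sides and cancels. Collect the known terms of each column as K = Σ(ρt)_known − 3.26 × (depth of known layers): K_A = 51.975 − 3.26×18.9 = −9.639; K_B = 14.8666 − 3.26×(0.75 + 5.18) = −4.4652.
Balance: K_A = K_B − x×(3.26 − 1.03), so x = (K_B − K_A)/(3.26 − 1.03) = 5.1738/2.23 = 2.32 km.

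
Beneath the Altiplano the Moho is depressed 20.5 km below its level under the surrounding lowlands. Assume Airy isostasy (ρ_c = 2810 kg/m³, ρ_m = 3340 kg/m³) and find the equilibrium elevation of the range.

3.87 km

Isostatic balance requires: ρ_c h = (ρ_m − ρ_c) r.
h = r (ρ_m − ρ_c) / ρ_c = 20.5 km × (3340 − 2810) / 2810 = 3.87 km.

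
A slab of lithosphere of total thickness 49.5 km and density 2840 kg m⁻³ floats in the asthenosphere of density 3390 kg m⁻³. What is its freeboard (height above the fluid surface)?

Floating equilibrium: submerged depth d = t ρ_obj/ρ_fluid = 49.5 km × 2840/3390 = 41.47 km.
Freeboard = t − d = 49.5 km − 41.47 km = 8.03 km.

8.03 km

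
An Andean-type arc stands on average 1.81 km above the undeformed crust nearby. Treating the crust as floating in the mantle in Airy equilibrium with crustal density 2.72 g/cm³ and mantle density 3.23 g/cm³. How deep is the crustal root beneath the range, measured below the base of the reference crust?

9.65 km

Equating mass per unit area of the two columns: the weight of the topography is balanced by the buoyancy of the root, ρ_c h = (ρ_m − ρ_c) r.
r = h · ρ_c / (ρ_m − ρ_c) = 1.81 km × 2.72 / (3.23 − 2.72) = 9.65 km.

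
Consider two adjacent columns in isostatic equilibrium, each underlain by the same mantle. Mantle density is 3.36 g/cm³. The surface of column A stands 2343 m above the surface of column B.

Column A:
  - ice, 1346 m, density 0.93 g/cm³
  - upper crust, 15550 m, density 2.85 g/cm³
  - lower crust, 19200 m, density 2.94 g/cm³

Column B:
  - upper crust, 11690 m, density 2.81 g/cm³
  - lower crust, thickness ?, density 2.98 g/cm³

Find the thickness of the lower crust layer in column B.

Take the compensation level at the base of the deeper column (depth z_c below the surface of column A) and equate Σ ρ_i t_i down to z_c; mantle fills any gap and the z_c terms cancel.
Column A: 1346×0.93 + 15550×2.85 + 19200×2.94 + (z_c − 36096)×3.36
Column B: 2343×0 + 11690×2.81 + x×2.98 + (z_c − 2343 − 11690 − x)×3.36
The z_c×3.36 term appears on both sides and cancels. Collect the known terms of each column as K = Σ(ρt)_known − 3.36 × (depth of known layers): K_A = 102017.28 − 3.36×36096 = −19265.28; K_B = 32848.9 − 3.36×(2343 + 11690) = −14301.98.
Balance: K_A = K_B − x×(3.36 − 2.98), so x = (K_B − K_A)/(3.36 − 2.98) = 4963.3/0.38 = 13100 m.

13100 m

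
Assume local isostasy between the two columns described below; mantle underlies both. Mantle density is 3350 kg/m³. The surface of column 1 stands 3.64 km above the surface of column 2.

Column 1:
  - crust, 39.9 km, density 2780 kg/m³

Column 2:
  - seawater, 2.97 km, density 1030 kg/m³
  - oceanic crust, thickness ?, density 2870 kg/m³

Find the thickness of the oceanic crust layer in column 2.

Take the compensation level at the base of the deeper column (depth z_c below the surface of column 1) and equate Σ ρ_i t_i down to z_c; mantle fills any gap and the z_c terms cancel.
Column 1: 39.9×2780 + (z_c − 39.9)×3350
Column 2: 3.64×0 + 2.97×1030 + x×2870 + (z_c − 3.64 − 2.97 − x)×3350
The z_c×3350 term appears on both sides and cancels. Collect the known terms of each column as K = Σ(ρt)_known − 3350 × (depth of known layers): K_1 = 110922 − 3350×39.9 = −22743; K_2 = 3059.1 − 3350×(3.64 + 2.97) = −19084.4.
Balance: K_1 = K_2 − x×(3350 − 2870), so x = (K_2 − K_1)/(3350 − 2870) = 3658.6/480 = 7.62 km.

7.62 km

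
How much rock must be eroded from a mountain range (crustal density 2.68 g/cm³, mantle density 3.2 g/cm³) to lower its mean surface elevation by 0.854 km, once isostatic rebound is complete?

Net drop Δ = e − u = e − e ρ_c/ρ_m = e (ρ_m − ρ_c)/ρ_m.
e = Δ ρ_m/(ρ_m − ρ_c) = 0.854 km × 3.2/0.52 = 5.26 km.

5.26 km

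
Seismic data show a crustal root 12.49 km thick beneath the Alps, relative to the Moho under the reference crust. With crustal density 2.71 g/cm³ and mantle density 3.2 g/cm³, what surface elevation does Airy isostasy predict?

Equating mass per unit area of the two columns: ρ_c h = (ρ_m − ρ_c) r.
h = r (ρ_m − ρ_c) / ρ_c = 12.49 km × (3.2 − 2.71) / 2.71 = 2.26 km.

2.26 km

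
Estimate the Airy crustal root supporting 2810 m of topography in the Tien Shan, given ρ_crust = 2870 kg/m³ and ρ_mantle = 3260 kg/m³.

In Airy isostatic equilibrium: the weight of the topography is balanced by the buoyancy of the root, ρ_c h = (ρ_m − ρ_c) r.
r = h · ρ_c / (ρ_m − ρ_c) = 2810 m × 2870 / (3260 − 2870) = 20700 m.

20700 m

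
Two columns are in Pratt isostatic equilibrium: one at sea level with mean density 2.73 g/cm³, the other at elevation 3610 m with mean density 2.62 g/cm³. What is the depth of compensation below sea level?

86000 m

ρ_ref D = ρ (D + h) → D (ρ_ref − ρ) = ρ h.
D = ρ h/(ρ_ref − ρ) = 2.62 × 3610 m/(2.73 − 2.62) = 86000 m.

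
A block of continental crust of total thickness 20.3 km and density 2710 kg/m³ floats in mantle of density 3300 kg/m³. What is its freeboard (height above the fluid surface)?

Floating equilibrium: submerged depth d = t ρ_obj/ρ_fluid = 20.3 km × 2710/3300 = 16.67 km.
Freeboard = t − d = 20.3 km − 16.67 km = 3.63 km.

3.63 km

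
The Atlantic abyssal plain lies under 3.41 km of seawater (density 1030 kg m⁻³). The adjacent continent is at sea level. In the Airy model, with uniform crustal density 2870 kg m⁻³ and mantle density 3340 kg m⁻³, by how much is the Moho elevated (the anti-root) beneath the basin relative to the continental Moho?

Equating mass per unit area of the two columns: replacing crust with seawater at the top is compensated by replacing crust with mantle at the base: d (ρ_c − ρ_w) = a (ρ_m − ρ_c).
a = d (ρ_c − ρ_w)/(ρ_m − ρ_c) = 3.41 km × 1840/470 = 13.3 km.

13.3 km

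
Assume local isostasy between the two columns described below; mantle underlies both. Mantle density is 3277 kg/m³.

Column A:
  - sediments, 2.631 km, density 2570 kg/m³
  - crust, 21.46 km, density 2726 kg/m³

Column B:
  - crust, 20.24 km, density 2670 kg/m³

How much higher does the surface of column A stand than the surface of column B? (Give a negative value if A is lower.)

For any compensation level in the mantle, the mantle terms cancel and isostasy reduces to e = (Σt_A − Σt_B) − (Σ(ρt)_A − Σ(ρt)_B) / ρ_m.
Σt_A = 24.091 km; Σt_B = 20.24 km; Σ(ρt)_A = 65261.63; Σ(ρt)_B = 54040.8 (in km·kg/m³).
e = (24.091 − 20.24) − (65261.63 − 54040.8) / 3277 = 0.427 km.

0.427 km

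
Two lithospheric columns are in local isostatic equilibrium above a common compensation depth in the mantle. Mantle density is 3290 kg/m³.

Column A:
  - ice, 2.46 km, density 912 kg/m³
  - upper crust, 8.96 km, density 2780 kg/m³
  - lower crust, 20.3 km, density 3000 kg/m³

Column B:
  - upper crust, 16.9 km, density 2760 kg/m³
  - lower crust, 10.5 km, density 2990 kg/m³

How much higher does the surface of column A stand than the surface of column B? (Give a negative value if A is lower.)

For any compensation level in the mantle, the mantle terms cancel and isostasy reduces to e = (Σt_A − Σt_B) − (Σ(ρt)_A − Σ(ρt)_B) / ρ_m.
Σt_A = 31.72 km; Σt_B = 27.4 km; Σ(ρt)_A = 88052.32; Σ(ρt)_B = 78039 (in km·kg/m³).
e = (31.72 − 27.4) − (88052.32 − 78039) / 3290 = 1.28 km.

1.28 km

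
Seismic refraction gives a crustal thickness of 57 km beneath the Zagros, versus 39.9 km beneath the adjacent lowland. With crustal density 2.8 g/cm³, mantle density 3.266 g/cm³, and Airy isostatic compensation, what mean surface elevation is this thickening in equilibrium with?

2.44 km

Excess crust Δ = 57 km − 39.9 km = 17.1 km, split between elevation h and root r with h + r = Δ.
Airy balance ρ_c h = (ρ_m − ρ_c) r gives r = h ρ_c/(ρ_m − ρ_c), so h (1 + ρ_c/(ρ_m − ρ_c)) = Δ, i.e. h = Δ (ρ_m − ρ_c)/ρ_m.
h = 17.1 km × 0.466/3.266 = 2.44 km.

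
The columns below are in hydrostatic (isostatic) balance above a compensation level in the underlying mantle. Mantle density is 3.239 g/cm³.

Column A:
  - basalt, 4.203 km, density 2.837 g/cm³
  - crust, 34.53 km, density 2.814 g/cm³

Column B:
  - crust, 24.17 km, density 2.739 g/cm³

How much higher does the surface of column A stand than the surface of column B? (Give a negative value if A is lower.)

1.32 km

For any compensation level in the mantle, the mantle terms cancel and isostasy reduces to e = (Σt_A − Σt_B) − (Σ(ρt)_A − Σ(ρt)_B) / ρ_m.
Σt_A = 38.733 km; Σt_B = 24.17 km; Σ(ρt)_A = 109.091331; Σ(ρt)_B = 66.20163 (in km·g/cm³).
e = (38.733 − 24.17) − (109.091331 − 66.20163) / 3.239 = 1.32 km.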